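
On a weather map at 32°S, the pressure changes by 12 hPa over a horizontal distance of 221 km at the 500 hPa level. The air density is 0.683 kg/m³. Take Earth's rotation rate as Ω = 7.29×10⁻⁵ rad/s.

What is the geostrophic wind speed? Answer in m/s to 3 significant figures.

103 m/s

Coriolis parameter at 32°S:
f = 2Ω sin φ = 2 × 7.29×10⁻⁵ × sin 32° = 7.73×10⁻⁵ s⁻¹
Pressure gradient: |∂P/∂n| = 1200 Pa / 221000 m = 5.43×10⁻³ Pa/m
Geostrophic balance (pressure-gradient force = Coriolis force):
V_g = (1/(fρ)) |∂P/∂n| = 5.43×10⁻³ / (7.73×10⁻⁵ × 0.683) = 103 m/s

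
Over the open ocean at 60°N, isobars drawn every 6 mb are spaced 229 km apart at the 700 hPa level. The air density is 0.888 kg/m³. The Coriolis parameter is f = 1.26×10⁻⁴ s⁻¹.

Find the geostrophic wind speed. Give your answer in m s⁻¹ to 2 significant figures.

Pressure gradient: |∂P/∂n| = 600 Pa / 229000 m = 2.62×10⁻³ Pa/m
Geostrophic balance (pressure-gradient force = Coriolis force):
V_g = (1/(fρ)) |∂P/∂n| = 2.62×10⁻³ / (1.26×10⁻⁴ × 0.888) = 23.4 m/s

23 m s⁻¹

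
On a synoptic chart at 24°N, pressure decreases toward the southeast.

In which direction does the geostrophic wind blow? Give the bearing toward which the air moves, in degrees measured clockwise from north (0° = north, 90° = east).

The pressure-gradient force points toward the southeast (bearing 135°).
Geostrophic balance: in the Northern Hemisphere the Coriolis force deflects motion to the right, so the geostrophic wind blows 90° to the right of the pressure-gradient force (low pressure on the left).
Rotating 135° by 90° clockwise gives 225° — the wind blows toward the southwest.

225°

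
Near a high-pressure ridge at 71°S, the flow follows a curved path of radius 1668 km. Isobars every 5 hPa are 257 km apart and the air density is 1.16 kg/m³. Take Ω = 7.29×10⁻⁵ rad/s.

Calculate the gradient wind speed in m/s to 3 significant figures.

12.9 m/s

Coriolis parameter at 71°S:
f = 2Ω sin φ = 2 × 7.29×10⁻⁵ × sin 71° = 1.38×10⁻⁴ s⁻¹
Pressure gradient: |∂P/∂n| = 500 Pa / 257000 m = 1.95×10⁻³ Pa/m
Geostrophic speed: V_g = |∂P/∂n|/(fρ) = 1.95×10⁻³/(1.38×10⁻⁴ × 1.16) = 12.2 m/s
Around a high, pressure-gradient force acts outward with centrifugal, so Coriolis balances both:
fV = (1/ρ)|∂P/∂n| + V²/R  →  V² − fR·V + fR·V_g = 0
With fR = 1.38×10⁻⁴ × 1668×10³ m = 230 m/s:
V = [fR − √((fR)² − 4 fR V_g)]/2 = [230 − √(230² − 4×230×12.2)]/2 = 12.9 m/s
Supergeostrophic (V > V_g = 12.2 m/s), as expected around a high.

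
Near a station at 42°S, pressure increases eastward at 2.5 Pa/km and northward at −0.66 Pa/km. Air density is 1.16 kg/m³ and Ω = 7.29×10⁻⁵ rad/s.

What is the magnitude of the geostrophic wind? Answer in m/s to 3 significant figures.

Coriolis parameter at 42°S:
f = 2Ω sin φ = 2 × 7.29×10⁻⁵ × sin 42° = 9.76×10⁻⁵ s⁻¹
In the Southern Hemisphere f is negative: f = −9.76×10⁻⁵ s⁻¹.
Component geostrophic relations (x east, y north):
u_g = −(1/(fρ)) ∂P/∂y,  v_g = (1/(fρ)) ∂P/∂x
u_g = −(−0.66×10⁻³)/(−9.76×10⁻⁵ × 1.16) = −5.83 m/s;  v_g = (2.5×10⁻³)/(−9.76×10⁻⁵ × 1.16) = −22.1 m/s
|V_g| = √(u_g² + v_g²) = 22.8 m/s

22.8 m/s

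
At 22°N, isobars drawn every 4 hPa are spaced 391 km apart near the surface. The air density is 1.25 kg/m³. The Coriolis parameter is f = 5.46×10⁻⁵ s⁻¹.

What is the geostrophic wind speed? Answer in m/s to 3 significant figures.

15.0 m/s

Pressure gradient: |∂P/∂n| = 400 Pa / 391000 m = 1.02×10⁻³ Pa/m
Geostrophic balance (pressure-gradient force = Coriolis force):
V_g = (1/(fρ)) |∂P/∂n| = 1.02×10⁻³ / (5.46×10⁻⁵ × 1.25) = 15.0 m/s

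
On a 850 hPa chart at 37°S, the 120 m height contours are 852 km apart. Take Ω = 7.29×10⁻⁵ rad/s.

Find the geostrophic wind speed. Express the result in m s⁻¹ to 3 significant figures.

15.7 m s⁻¹

Coriolis parameter at 37°S:
f = 2Ω sin φ = 2 × 7.29×10⁻⁵ × sin 37° = 8.77×10⁻⁵ s⁻¹
Height gradient: |∂Z/∂n| = 120 m / 852000 m = 1.41×10⁻⁴
On a pressure surface, geostrophic balance gives V_g = (g/f)|∂Z/∂n|:
V_g = 9.81 × 1.41×10⁻⁴ / 8.77×10⁻⁵ = 15.7 m/s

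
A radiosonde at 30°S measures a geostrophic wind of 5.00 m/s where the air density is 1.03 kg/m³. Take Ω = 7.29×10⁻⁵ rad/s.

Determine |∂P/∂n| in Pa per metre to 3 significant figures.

Coriolis parameter at 30°S:
f = 2Ω sin φ = 2 × 7.29×10⁻⁵ × sin 30° = 7.29×10⁻⁵ s⁻¹
Geostrophic balance rearranged: |∂P/∂n| = f ρ V_g
|∂P/∂n| = 7.29×10⁻⁵ × 1.03 × 5.00 = 3.75×10⁻⁴ Pa/m

3.75×10⁻⁴ Pa/m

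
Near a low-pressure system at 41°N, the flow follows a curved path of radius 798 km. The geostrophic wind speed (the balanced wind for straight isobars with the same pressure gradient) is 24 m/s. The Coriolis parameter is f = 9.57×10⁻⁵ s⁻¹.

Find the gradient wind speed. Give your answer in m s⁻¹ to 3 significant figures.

Around a low, centrifugal force acts outward with Coriolis, so pressure-gradient force balances both:
(1/ρ)|∂P/∂n| = fV + V²/R  →  V² + fR·V − fR·V_g = 0
With fR = 9.57×10⁻⁵ × 798×10³ m = 76.4 m/s:
V = [−fR + √((fR)² + 4 fR V_g)]/2 = [−76.4 + √(76.4² + 4×76.4×24)]/2 = 19.2 m/s
Subgeostrophic (V < V_g = 24 m/s), as expected around a low.

19.2 m s⁻¹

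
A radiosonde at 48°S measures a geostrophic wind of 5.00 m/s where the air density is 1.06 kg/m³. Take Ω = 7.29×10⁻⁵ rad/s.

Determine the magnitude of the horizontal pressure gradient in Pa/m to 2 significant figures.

5.7×10⁻⁴ Pa/m

Coriolis parameter at 48°S:
f = 2Ω sin φ = 2 × 7.29×10⁻⁵ × sin 48° = 1.08×10⁻⁴ s⁻¹
Geostrophic balance rearranged: |∂P/∂n| = f ρ V_g
|∂P/∂n| = 1.08×10⁻⁴ × 1.06 × 5.00 = 5.74×10⁻⁴ Pa/m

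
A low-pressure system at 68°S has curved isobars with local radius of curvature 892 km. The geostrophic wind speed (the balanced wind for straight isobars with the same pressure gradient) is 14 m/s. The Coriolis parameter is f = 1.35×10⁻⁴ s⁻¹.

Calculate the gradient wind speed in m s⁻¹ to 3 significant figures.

12.7 m s⁻¹

Around a low, centrifugal force acts outward with Coriolis, so pressure-gradient force balances both:
(1/ρ)|∂P/∂n| = fV + V²/R  →  V² + fR·V − fR·V_g = 0
With fR = 1.35×10⁻⁴ × 892×10³ m = 120 m/s:
V = [−fR + √((fR)² + 4 fR V_g)]/2 = [−120 + √(120² + 4×120×14)]/2 = 12.7 m/s
Subgeostrophic (V < V_g = 14 m/s), as expected around a low.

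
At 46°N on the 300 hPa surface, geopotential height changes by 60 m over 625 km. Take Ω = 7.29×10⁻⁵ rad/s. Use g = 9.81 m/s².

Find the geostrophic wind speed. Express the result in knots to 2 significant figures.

Coriolis parameter at 46°N:
f = 2Ω sin φ = 2 × 7.29×10⁻⁵ × sin 46° = 1.05×10⁻⁴ s⁻¹
Height gradient: |∂Z/∂n| = 60 m / 625000 m = 9.60×10⁻⁵
On a pressure surface, geostrophic balance gives V_g = (g/f)|∂Z/∂n|:
V_g = 9.81 × 9.60×10⁻⁵ / 1.05×10⁻⁴ = 8.98 m/s
Converting: 8.98 m/s × 1.944 = 17 knots

17 knots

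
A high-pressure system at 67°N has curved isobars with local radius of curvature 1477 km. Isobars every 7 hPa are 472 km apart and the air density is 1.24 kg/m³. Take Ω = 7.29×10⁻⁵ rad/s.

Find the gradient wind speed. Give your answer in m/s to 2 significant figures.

9.4 m/s

Coriolis parameter at 67°N:
f = 2Ω sin φ = 2 × 7.29×10⁻⁵ × sin 67° = 1.34×10⁻⁴ s⁻¹
Pressure gradient: |∂P/∂n| = 700 Pa / 472000 m = 1.48×10⁻³ Pa/m
Geostrophic speed: V_g = |∂P/∂n|/(fρ) = 1.48×10⁻³/(1.34×10⁻⁴ × 1.24) = 8.91 m/s
Around a high, pressure-gradient force acts outward with centrifugal, so Coriolis balances both:
fV = (1/ρ)|∂P/∂n| + V²/R  →  V² − fR·V + fR·V_g = 0
With fR = 1.34×10⁻⁴ × 1477×10³ m = 198 m/s:
V = [fR − √((fR)² − 4 fR V_g)]/2 = [198 − √(198² − 4×198×8.91)]/2 = 9.35 m/s
Supergeostrophic (V > V_g = 8.91 m/s), as expected around a high.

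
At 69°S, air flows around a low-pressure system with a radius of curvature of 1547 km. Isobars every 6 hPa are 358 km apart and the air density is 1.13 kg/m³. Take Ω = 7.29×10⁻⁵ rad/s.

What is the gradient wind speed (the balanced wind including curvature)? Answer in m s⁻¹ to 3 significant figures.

Coriolis parameter at 69°S:
f = 2Ω sin φ = 2 × 7.29×10⁻⁵ × sin 69° = 1.36×10⁻⁴ s⁻¹
Pressure gradient: |∂P/∂n| = 600 Pa / 358000 m = 1.68×10⁻³ Pa/m
Geostrophic speed: V_g = |∂P/∂n|/(fρ) = 1.68×10⁻³/(1.36×10⁻⁴ × 1.13) = 10.9 m/s
Around a low, centrifugal force acts outward with Coriolis, so pressure-gradient force balances both:
(1/ρ)|∂P/∂n| = fV + V²/R  →  V² + fR·V − fR·V_g = 0
With fR = 1.36×10⁻⁴ × 1547×10³ m = 211 m/s:
V = [−fR + √((fR)² + 4 fR V_g)]/2 = [−211 + √(211² + 4×211×10.9)]/2 = 10.4 m/s
Subgeostrophic (V < V_g = 10.9 m/s), as expected around a low.

10.4 m s⁻¹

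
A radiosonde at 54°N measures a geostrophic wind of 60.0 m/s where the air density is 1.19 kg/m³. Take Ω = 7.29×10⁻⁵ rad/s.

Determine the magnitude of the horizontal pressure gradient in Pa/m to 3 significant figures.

Coriolis parameter at 54°N:
f = 2Ω sin φ = 2 × 7.29×10⁻⁵ × sin 54° = 1.18×10⁻⁴ s⁻¹
Geostrophic balance rearranged: |∂P/∂n| = f ρ V_g
|∂P/∂n| = 1.18×10⁻⁴ × 1.19 × 60.0 = 8.42×10⁻³ Pa/m

8.42×10⁻³ Pa/m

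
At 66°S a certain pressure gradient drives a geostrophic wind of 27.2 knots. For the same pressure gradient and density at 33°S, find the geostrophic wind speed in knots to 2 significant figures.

With the same pressure gradient and density, V_g ∝ 1/f ∝ 1/sin φ.
V₂ = V₁ · sin φ₁ / sin φ₂ = 27.2 × sin 66° / sin 33°
V₂ = 27.2 × 0.9135/0.5446 = 46 knots

46 knots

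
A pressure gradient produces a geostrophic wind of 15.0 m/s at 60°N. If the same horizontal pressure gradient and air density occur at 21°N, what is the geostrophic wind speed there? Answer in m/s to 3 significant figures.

With the same pressure gradient and density, V_g ∝ 1/f ∝ 1/sin φ.
V₂ = V₁ · sin φ₁ / sin φ₂ = 15.0 × sin 60° / sin 21°
V₂ = 15.0 × 0.8660/0.3584 = 36.2 m/s

36.2 m/s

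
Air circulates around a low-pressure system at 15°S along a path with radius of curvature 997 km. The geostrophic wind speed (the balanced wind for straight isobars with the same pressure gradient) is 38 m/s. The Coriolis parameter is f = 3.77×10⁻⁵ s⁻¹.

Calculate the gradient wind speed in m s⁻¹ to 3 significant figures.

23.4 m s⁻¹

Around a low, centrifugal force acts outward with Coriolis, so pressure-gradient force balances both:
(1/ρ)|∂P/∂n| = fV + V²/R  →  V² + fR·V − fR·V_g = 0
With fR = 3.77×10⁻⁵ × 997×10³ m = 37.6 m/s:
V = [−fR + √((fR)² + 4 fR V_g)]/2 = [−37.6 + √(37.6² + 4×37.6×38)]/2 = 23.4 m/s
Subgeostrophic (V < V_g = 38 m/s), as expected around a low.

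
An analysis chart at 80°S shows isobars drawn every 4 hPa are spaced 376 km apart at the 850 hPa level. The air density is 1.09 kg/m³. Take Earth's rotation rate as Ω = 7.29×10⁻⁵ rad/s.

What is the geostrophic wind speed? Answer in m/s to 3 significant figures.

6.80 m/s

Coriolis parameter at 80°S:
f = 2Ω sin φ = 2 × 7.29×10⁻⁵ × sin 80° = 1.44×10⁻⁴ s⁻¹
Pressure gradient: |∂P/∂n| = 400 Pa / 376000 m = 1.06×10⁻³ Pa/m
Geostrophic balance (pressure-gradient force = Coriolis force):
V_g = (1/(fρ)) |∂P/∂n| = 1.06×10⁻³ / (1.44×10⁻⁴ × 1.09) = 6.80 m/s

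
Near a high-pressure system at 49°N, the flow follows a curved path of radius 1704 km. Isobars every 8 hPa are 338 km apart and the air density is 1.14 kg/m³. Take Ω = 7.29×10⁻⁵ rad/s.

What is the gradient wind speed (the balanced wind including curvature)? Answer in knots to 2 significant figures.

Coriolis parameter at 49°N:
f = 2Ω sin φ = 2 × 7.29×10⁻⁵ × sin 49° = 1.10×10⁻⁴ s⁻¹
Pressure gradient: |∂P/∂n| = 800 Pa / 338000 m = 2.37×10⁻³ Pa/m
Geostrophic speed: V_g = |∂P/∂n|/(fρ) = 2.37×10⁻³/(1.10×10⁻⁴ × 1.14) = 18.9 m/s
Around a high, pressure-gradient force acts outward with centrifugal, so Coriolis balances both:
fV = (1/ρ)|∂P/∂n| + V²/R  →  V² − fR·V + fR·V_g = 0
With fR = 1.10×10⁻⁴ × 1704×10³ m = 188 m/s:
V = [fR − √((fR)² − 4 fR V_g)]/2 = [188 − √(188² − 4×188×18.9)]/2 = 21.3 m/s
Supergeostrophic (V > V_g = 18.9 m/s), as expected around a high.
Converting: 21.3 m/s × 1.944 = 41 knots

41 knots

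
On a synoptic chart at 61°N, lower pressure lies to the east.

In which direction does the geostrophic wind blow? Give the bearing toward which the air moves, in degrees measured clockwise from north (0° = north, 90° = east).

The pressure-gradient force points toward the east (bearing 090°).
Geostrophic balance: in the Northern Hemisphere the Coriolis force deflects motion to the right, so the geostrophic wind blows 90° to the right of the pressure-gradient force (low pressure on the left).
Rotating 090° by 90° clockwise gives 180° — the wind blows toward the south.

180°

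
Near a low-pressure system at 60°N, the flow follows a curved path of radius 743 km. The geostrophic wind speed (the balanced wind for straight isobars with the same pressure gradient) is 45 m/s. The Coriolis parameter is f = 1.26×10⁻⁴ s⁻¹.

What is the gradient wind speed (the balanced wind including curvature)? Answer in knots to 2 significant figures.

65 knots

Around a low, centrifugal force acts outward with Coriolis, so pressure-gradient force balances both:
(1/ρ)|∂P/∂n| = fV + V²/R  →  V² + fR·V − fR·V_g = 0
With fR = 1.26×10⁻⁴ × 743×10³ m = 93.6 m/s:
V = [−fR + √((fR)² + 4 fR V_g)]/2 = [−93.6 + √(93.6² + 4×93.6×45)]/2 = 33.2 m/s
Subgeostrophic (V < V_g = 45 m/s), as expected around a low.
Converting: 33.2 m/s × 1.944 = 65 knots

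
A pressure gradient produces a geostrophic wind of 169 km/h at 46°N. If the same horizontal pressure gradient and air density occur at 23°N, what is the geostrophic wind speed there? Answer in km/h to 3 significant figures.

With the same pressure gradient and density, V_g ∝ 1/f ∝ 1/sin φ.
V₂ = V₁ · sin φ₁ / sin φ₂ = 169 × sin 46° / sin 23°
V₂ = 169 × 0.7193/0.3907 = 311 km/h

311 km/h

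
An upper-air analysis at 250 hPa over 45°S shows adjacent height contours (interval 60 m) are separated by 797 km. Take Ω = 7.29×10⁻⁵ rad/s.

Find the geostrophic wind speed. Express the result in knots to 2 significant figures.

14 knots

Coriolis parameter at 45°S:
f = 2Ω sin φ = 2 × 7.29×10⁻⁵ × sin 45° = 1.03×10⁻⁴ s⁻¹
Height gradient: |∂Z/∂n| = 60 m / 797000 m = 7.53×10⁻⁵
On a pressure surface, geostrophic balance gives V_g = (g/f)|∂Z/∂n|:
V_g = 9.81 × 7.53×10⁻⁵ / 1.03×10⁻⁴ = 7.16 m/s
Converting: 7.16 m/s × 1.944 = 14 knots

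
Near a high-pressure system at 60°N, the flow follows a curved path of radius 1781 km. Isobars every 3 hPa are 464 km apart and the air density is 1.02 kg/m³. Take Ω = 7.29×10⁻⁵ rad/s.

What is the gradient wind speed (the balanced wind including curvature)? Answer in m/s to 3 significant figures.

Coriolis parameter at 60°N:
f = 2Ω sin φ = 2 × 7.29×10⁻⁵ × sin 60° = 1.26×10⁻⁴ s⁻¹
Pressure gradient: |∂P/∂n| = 300 Pa / 464000 m = 6.47×10⁻⁴ Pa/m
Geostrophic speed: V_g = |∂P/∂n|/(fρ) = 6.47×10⁻⁴/(1.26×10⁻⁴ × 1.02) = 5.02 m/s
Around a high, pressure-gradient force acts outward with centrifugal, so Coriolis balances both:
fV = (1/ρ)|∂P/∂n| + V²/R  →  V² − fR·V + fR·V_g = 0
With fR = 1.26×10⁻⁴ × 1781×10³ m = 225 m/s:
V = [fR − √((fR)² − 4 fR V_g)]/2 = [225 − √(225² − 4×225×5.02)]/2 = 5.14 m/s
Supergeostrophic (V > V_g = 5.02 m/s), as expected around a high.

5.14 m/s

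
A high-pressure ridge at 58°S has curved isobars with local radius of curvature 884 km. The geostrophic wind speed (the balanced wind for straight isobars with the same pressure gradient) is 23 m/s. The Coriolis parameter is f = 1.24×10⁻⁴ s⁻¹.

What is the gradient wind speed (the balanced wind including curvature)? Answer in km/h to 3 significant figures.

Around a high, pressure-gradient force acts outward with centrifugal, so Coriolis balances both:
fV = (1/ρ)|∂P/∂n| + V²/R  →  V² − fR·V + fR·V_g = 0
With fR = 1.24×10⁻⁴ × 884×10³ m = 110 m/s:
V = [fR − √((fR)² − 4 fR V_g)]/2 = [110 − √(110² − 4×110×23)]/2 = 32.8 m/s
Supergeostrophic (V > V_g = 23 m/s), as expected around a high.
Converting: 32.8 m/s × 3.6 = 118 km/h

118 km/h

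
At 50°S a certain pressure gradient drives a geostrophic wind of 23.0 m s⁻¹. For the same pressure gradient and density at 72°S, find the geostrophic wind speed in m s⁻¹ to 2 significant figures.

With the same pressure gradient and density, V_g ∝ 1/f ∝ 1/sin φ.
V₂ = V₁ · sin φ₁ / sin φ₂ = 23.0 × sin 50° / sin 72°
V₂ = 23.0 × 0.7660/0.9511 = 19 m s⁻¹

19 m s⁻¹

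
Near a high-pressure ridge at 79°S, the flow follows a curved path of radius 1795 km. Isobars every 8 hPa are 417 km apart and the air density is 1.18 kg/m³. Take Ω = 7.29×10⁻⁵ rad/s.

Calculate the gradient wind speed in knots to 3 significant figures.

Coriolis parameter at 79°S:
f = 2Ω sin φ = 2 × 7.29×10⁻⁵ × sin 79° = 1.43×10⁻⁴ s⁻¹
Pressure gradient: |∂P/∂n| = 800 Pa / 417000 m = 1.92×10⁻³ Pa/m
Geostrophic speed: V_g = |∂P/∂n|/(fρ) = 1.92×10⁻³/(1.43×10⁻⁴ × 1.18) = 11.4 m/s
Around a high, pressure-gradient force acts outward with centrifugal, so Coriolis balances both:
fV = (1/ρ)|∂P/∂n| + V²/R  →  V² − fR·V + fR·V_g = 0
With fR = 1.43×10⁻⁴ × 1795×10³ m = 257 m/s:
V = [fR − √((fR)² − 4 fR V_g)]/2 = [257 − √(257² − 4×257×11.4)]/2 = 11.9 m/s
Supergeostrophic (V > V_g = 11.4 m/s), as expected around a high.
Converting: 11.9 m/s × 1.944 = 23.2 knots

23.2 knots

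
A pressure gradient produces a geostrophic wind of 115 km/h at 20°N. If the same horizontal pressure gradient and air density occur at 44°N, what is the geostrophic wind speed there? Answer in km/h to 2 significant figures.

57 km/h

With the same pressure gradient and density, V_g ∝ 1/f ∝ 1/sin φ.
V₂ = V₁ · sin φ₁ / sin φ₂ = 115 × sin 20° / sin 44°
V₂ = 115 × 0.3420/0.6947 = 57 km/h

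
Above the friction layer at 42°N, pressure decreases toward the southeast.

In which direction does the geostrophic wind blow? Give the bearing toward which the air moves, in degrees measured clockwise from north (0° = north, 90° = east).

225°

The pressure-gradient force points toward the southeast (bearing 135°).
Geostrophic balance: in the Northern Hemisphere the Coriolis force deflects motion to the right, so the geostrophic wind blows 90° to the right of the pressure-gradient force (low pressure on the left).
Rotating 135° by 90° clockwise gives 225° — the wind blows toward the southwest.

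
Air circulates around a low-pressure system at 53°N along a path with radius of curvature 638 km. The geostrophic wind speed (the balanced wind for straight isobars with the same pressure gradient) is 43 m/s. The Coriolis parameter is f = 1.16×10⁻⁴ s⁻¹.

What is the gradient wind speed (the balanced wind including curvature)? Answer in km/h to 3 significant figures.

110 km/h

Around a low, centrifugal force acts outward with Coriolis, so pressure-gradient force balances both:
(1/ρ)|∂P/∂n| = fV + V²/R  →  V² + fR·V − fR·V_g = 0
With fR = 1.16×10⁻⁴ × 638×10³ m = 74.0 m/s:
V = [−fR + √((fR)² + 4 fR V_g)]/2 = [−74.0 + √(74.0² + 4×74.0×43)]/2 = 30.5 m/s
Subgeostrophic (V < V_g = 43 m/s), as expected around a low.
Converting: 30.5 m/s × 3.6 = 110 km/h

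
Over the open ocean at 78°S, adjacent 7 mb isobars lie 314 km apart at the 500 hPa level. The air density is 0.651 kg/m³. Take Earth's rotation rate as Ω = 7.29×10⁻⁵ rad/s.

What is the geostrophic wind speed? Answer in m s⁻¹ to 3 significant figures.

24.0 m s⁻¹

Coriolis parameter at 78°S:
f = 2Ω sin φ = 2 × 7.29×10⁻⁵ × sin 78° = 1.43×10⁻⁴ s⁻¹
Pressure gradient: |∂P/∂n| = 700 Pa / 314000 m = 2.23×10⁻³ Pa/m
Geostrophic balance (pressure-gradient force = Coriolis force):
V_g = (1/(fρ)) |∂P/∂n| = 2.23×10⁻³ / (1.43×10⁻⁴ × 0.651) = 24.0 m/s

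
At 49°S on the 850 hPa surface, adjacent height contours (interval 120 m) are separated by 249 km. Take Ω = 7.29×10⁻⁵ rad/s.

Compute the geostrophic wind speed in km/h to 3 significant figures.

155 km/h

Coriolis parameter at 49°S:
f = 2Ω sin φ = 2 × 7.29×10⁻⁵ × sin 49° = 1.10×10⁻⁴ s⁻¹
Height gradient: |∂Z/∂n| = 120 m / 249000 m = 4.82×10⁻⁴
On a pressure surface, geostrophic balance gives V_g = (g/f)|∂Z/∂n|:
V_g = 9.81 × 4.82×10⁻⁴ / 1.10×10⁻⁴ = 43.0 m/s
Converting: 43.0 m/s × 3.6 = 155 km/h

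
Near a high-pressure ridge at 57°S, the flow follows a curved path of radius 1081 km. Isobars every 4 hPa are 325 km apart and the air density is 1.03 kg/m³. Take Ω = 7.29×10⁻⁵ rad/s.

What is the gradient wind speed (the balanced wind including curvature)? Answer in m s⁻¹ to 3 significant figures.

Coriolis parameter at 57°S:
f = 2Ω sin φ = 2 × 7.29×10⁻⁵ × sin 57° = 1.22×10⁻⁴ s⁻¹
Pressure gradient: |∂P/∂n| = 400 Pa / 325000 m = 1.23×10⁻³ Pa/m
Geostrophic speed: V_g = |∂P/∂n|/(fρ) = 1.23×10⁻³/(1.22×10⁻⁴ × 1.03) = 9.77 m/s
Around a high, pressure-gradient force acts outward with centrifugal, so Coriolis balances both:
fV = (1/ρ)|∂P/∂n| + V²/R  →  V² − fR·V + fR·V_g = 0
With fR = 1.22×10⁻⁴ × 1081×10³ m = 132 m/s:
V = [fR − √((fR)² − 4 fR V_g)]/2 = [132 − √(132² − 4×132×9.77)]/2 = 10.6 m/s
Supergeostrophic (V > V_g = 9.77 m/s), as expected around a high.

10.6 m s⁻¹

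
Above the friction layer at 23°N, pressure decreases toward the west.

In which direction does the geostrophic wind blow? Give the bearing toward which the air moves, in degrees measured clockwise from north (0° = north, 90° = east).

The pressure-gradient force points toward the west (bearing 270°).
Geostrophic balance: in the Northern Hemisphere the Coriolis force deflects motion to the right, so the geostrophic wind blows 90° to the right of the pressure-gradient force (low pressure on the left).
Rotating 270° by 90° clockwise gives 000° — the wind blows toward the north.

000°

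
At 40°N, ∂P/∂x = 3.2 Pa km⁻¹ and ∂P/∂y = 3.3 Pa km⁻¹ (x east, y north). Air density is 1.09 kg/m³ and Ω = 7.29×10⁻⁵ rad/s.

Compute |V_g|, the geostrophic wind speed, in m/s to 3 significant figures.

45.0 m/s

Coriolis parameter at 40°N:
f = 2Ω sin φ = 2 × 7.29×10⁻⁵ × sin 40° = 9.37×10⁻⁵ s⁻¹
Component geostrophic relations (x east, y north):
u_g = −(1/(fρ)) ∂P/∂y,  v_g = (1/(fρ)) ∂P/∂x
u_g = −(3.3×10⁻³)/(9.37×10⁻⁵ × 1.09) = −32.3 m/s;  v_g = (3.2×10⁻³)/(9.37×10⁻⁵ × 1.09) = 31.3 m/s
|V_g| = √(u_g² + v_g²) = 45.0 m/s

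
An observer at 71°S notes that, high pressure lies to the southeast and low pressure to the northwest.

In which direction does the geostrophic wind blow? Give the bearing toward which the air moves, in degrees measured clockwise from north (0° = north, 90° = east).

225°

The pressure-gradient force points toward the northwest (bearing 315°).
Geostrophic balance: in the Southern Hemisphere the Coriolis force deflects motion to the left, so the geostrophic wind blows 90° to the left of the pressure-gradient force (low pressure on the right).
Rotating 315° by 90° counterclockwise gives 225° — the wind blows toward the southwest.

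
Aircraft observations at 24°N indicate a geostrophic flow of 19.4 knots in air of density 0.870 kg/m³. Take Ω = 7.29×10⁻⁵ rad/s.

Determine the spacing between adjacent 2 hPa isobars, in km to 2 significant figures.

Coriolis parameter at 24°N:
f = 2Ω sin φ = 2 × 7.29×10⁻⁵ × sin 24° = 5.93×10⁻⁵ s⁻¹
Wind speed in SI: 19.4 knots = 9.98 m/s
Geostrophic balance rearranged: |∂P/∂n| = f ρ V_g
|∂P/∂n| = 5.93×10⁻⁵ × 0.870 × 9.98 = 5.15×10⁻⁴ Pa/m
Isobar spacing: Δn = ΔP/|∂P/∂n| = 200 Pa / 5.15×10⁻⁴ Pa/m = 388419 m ≈ 390 km

390 km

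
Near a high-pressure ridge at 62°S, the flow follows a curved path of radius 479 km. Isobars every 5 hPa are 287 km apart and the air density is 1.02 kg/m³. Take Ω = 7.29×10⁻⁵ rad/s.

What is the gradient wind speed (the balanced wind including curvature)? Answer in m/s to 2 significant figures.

19 m/s

Coriolis parameter at 62°S:
f = 2Ω sin φ = 2 × 7.29×10⁻⁵ × sin 62° = 1.29×10⁻⁴ s⁻¹
Pressure gradient: |∂P/∂n| = 500 Pa / 287000 m = 1.74×10⁻³ Pa/m
Geostrophic speed: V_g = |∂P/∂n|/(fρ) = 1.74×10⁻³/(1.29×10⁻⁴ × 1.02) = 13.3 m/s
Around a high, pressure-gradient force acts outward with centrifugal, so Coriolis balances both:
fV = (1/ρ)|∂P/∂n| + V²/R  →  V² − fR·V + fR·V_g = 0
With fR = 1.29×10⁻⁴ × 479×10³ m = 61.7 m/s:
V = [fR − √((fR)² − 4 fR V_g)]/2 = [61.7 − √(61.7² − 4×61.7×13.3)]/2 = 19.3 m/s
Supergeostrophic (V > V_g = 13.3 m/s), as expected around a high.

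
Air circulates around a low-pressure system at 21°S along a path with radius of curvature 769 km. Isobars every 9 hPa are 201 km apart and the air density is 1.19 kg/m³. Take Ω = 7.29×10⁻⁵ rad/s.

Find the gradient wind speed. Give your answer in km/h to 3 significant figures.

Coriolis parameter at 21°S:
f = 2Ω sin φ = 2 × 7.29×10⁻⁵ × sin 21° = 5.23×10⁻⁵ s⁻¹
Pressure gradient: |∂P/∂n| = 900 Pa / 201000 m = 4.48×10⁻³ Pa/m
Geostrophic speed: V_g = |∂P/∂n|/(fρ) = 4.48×10⁻³/(5.23×10⁻⁵ × 1.19) = 72.0 m/s
Around a low, centrifugal force acts outward with Coriolis, so pressure-gradient force balances both:
(1/ρ)|∂P/∂n| = fV + V²/R  →  V² + fR·V − fR·V_g = 0
With fR = 5.23×10⁻⁵ × 769×10³ m = 40.2 m/s:
V = [−fR + √((fR)² + 4 fR V_g)]/2 = [−40.2 + √(40.2² + 4×40.2×72)]/2 = 37.3 m/s
Subgeostrophic (V < V_g = 72 m/s), as expected around a low.
Converting: 37.3 m/s × 3.6 = 134 km/h

134 km/h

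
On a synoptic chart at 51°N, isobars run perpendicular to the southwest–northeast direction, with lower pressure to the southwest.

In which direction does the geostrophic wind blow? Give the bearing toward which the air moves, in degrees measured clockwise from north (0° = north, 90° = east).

The pressure-gradient force points toward the southwest (bearing 225°).
Geostrophic balance: in the Northern Hemisphere the Coriolis force deflects motion to the right, so the geostrophic wind blows 90° to the right of the pressure-gradient force (low pressure on the left).
Rotating 225° by 90° clockwise gives 315° — the wind blows toward the northwest.

315°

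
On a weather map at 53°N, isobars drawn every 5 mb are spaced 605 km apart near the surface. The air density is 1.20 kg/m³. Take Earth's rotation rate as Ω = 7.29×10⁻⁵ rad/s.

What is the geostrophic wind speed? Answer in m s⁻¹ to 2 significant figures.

Coriolis parameter at 53°N:
f = 2Ω sin φ = 2 × 7.29×10⁻⁵ × sin 53° = 1.16×10⁻⁴ s⁻¹
Pressure gradient: |∂P/∂n| = 500 Pa / 605000 m = 8.26×10⁻⁴ Pa/m
Geostrophic balance (pressure-gradient force = Coriolis force):
V_g = (1/(fρ)) |∂P/∂n| = 8.26×10⁻⁴ / (1.16×10⁻⁴ × 1.20) = 5.91 m/s

5.9 m s⁻¹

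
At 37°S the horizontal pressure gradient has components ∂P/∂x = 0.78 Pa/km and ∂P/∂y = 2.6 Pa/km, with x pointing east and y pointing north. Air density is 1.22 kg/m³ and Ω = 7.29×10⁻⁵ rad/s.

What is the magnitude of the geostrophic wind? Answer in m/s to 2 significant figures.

25 m/s

Coriolis parameter at 37°S:
f = 2Ω sin φ = 2 × 7.29×10⁻⁵ × sin 37° = 8.77×10⁻⁵ s⁻¹
In the Southern Hemisphere f is negative: f = −8.77×10⁻⁵ s⁻¹.
Component geostrophic relations (x east, y north):
u_g = −(1/(fρ)) ∂P/∂y,  v_g = (1/(fρ)) ∂P/∂x
u_g = −(2.6×10⁻³)/(−8.77×10⁻⁵ × 1.22) = 24.3 m/s;  v_g = (0.78×10⁻³)/(−8.77×10⁻⁵ × 1.22) = −7.29 m/s
|V_g| = √(u_g² + v_g²) = 25.4 m/s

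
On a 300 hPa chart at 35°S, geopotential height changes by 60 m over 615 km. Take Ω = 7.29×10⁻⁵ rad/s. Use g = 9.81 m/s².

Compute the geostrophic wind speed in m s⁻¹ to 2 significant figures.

Coriolis parameter at 35°S:
f = 2Ω sin φ = 2 × 7.29×10⁻⁵ × sin 35° = 8.36×10⁻⁵ s⁻¹
Height gradient: |∂Z/∂n| = 60 m / 615000 m = 9.76×10⁻⁵
On a pressure surface, geostrophic balance gives V_g = (g/f)|∂Z/∂n|:
V_g = 9.81 × 9.76×10⁻⁵ / 8.36×10⁻⁵ = 11.4 m/s

11 m s⁻¹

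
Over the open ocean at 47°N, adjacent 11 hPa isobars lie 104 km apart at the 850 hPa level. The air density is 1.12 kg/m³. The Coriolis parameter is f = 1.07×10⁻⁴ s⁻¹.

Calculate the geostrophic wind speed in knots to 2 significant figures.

170 knots

Pressure gradient: |∂P/∂n| = 1100 Pa / 104000 m = 1.06×10⁻² Pa/m
Geostrophic balance (pressure-gradient force = Coriolis force):
V_g = (1/(fρ)) |∂P/∂n| = 1.06×10⁻² / (1.07×10⁻⁴ × 1.12) = 88.3 m/s
Converting: 88.3 m/s × 1.944 = 170 knots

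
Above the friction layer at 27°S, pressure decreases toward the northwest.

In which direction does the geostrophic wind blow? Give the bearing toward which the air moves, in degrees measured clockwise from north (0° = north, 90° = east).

225°

The pressure-gradient force points toward the northwest (bearing 315°).
Geostrophic balance: in the Southern Hemisphere the Coriolis force deflects motion to the left, so the geostrophic wind blows 90° to the left of the pressure-gradient force (low pressure on the right).
Rotating 315° by 90° counterclockwise gives 225° — the wind blows toward the southwest.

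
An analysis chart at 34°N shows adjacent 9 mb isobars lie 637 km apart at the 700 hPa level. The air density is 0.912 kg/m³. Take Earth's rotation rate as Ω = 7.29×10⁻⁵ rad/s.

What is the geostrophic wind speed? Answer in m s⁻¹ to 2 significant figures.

19 m s⁻¹

Coriolis parameter at 34°N:
f = 2Ω sin φ = 2 × 7.29×10⁻⁵ × sin 34° = 8.15×10⁻⁵ s⁻¹
Pressure gradient: |∂P/∂n| = 900 Pa / 637000 m = 1.41×10⁻³ Pa/m
Geostrophic balance (pressure-gradient force = Coriolis force):
V_g = (1/(fρ)) |∂P/∂n| = 1.41×10⁻³ / (8.15×10⁻⁵ × 0.912) = 19.0 m/s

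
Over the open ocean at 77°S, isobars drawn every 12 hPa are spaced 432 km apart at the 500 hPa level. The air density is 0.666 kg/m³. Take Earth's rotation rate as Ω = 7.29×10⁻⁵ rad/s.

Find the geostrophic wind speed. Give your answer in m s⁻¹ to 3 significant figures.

29.4 m s⁻¹

Coriolis parameter at 77°S:
f = 2Ω sin φ = 2 × 7.29×10⁻⁵ × sin 77° = 1.42×10⁻⁴ s⁻¹
Pressure gradient: |∂P/∂n| = 1200 Pa / 432000 m = 2.78×10⁻³ Pa/m
Geostrophic balance (pressure-gradient force = Coriolis force):
V_g = (1/(fρ)) |∂P/∂n| = 2.78×10⁻³ / (1.42×10⁻⁴ × 0.666) = 29.4 m/s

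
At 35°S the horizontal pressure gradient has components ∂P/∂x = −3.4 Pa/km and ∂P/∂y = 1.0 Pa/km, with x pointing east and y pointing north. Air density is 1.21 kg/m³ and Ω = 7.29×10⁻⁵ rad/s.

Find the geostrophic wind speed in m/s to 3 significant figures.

Coriolis parameter at 35°S:
f = 2Ω sin φ = 2 × 7.29×10⁻⁵ × sin 35° = 8.36×10⁻⁵ s⁻¹
In the Southern Hemisphere f is negative: f = −8.36×10⁻⁵ s⁻¹.
Component geostrophic relations (x east, y north):
u_g = −(1/(fρ)) ∂P/∂y,  v_g = (1/(fρ)) ∂P/∂x
u_g = −(1.0×10⁻³)/(−8.36×10⁻⁵ × 1.21) = 9.88 m/s;  v_g = (−3.4×10⁻³)/(−8.36×10⁻⁵ × 1.21) = 33.6 m/s
|V_g| = √(u_g² + v_g²) = 35.0 m/s

35.0 m/s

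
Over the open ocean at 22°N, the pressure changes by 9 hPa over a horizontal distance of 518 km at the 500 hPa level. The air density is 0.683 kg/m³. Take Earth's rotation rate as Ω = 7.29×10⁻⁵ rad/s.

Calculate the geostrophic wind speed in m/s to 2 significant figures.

47 m/s

Coriolis parameter at 22°N:
f = 2Ω sin φ = 2 × 7.29×10⁻⁵ × sin 22° = 5.46×10⁻⁵ s⁻¹
Pressure gradient: |∂P/∂n| = 900 Pa / 518000 m = 1.74×10⁻³ Pa/m
Geostrophic balance (pressure-gradient force = Coriolis force):
V_g = (1/(fρ)) |∂P/∂n| = 1.74×10⁻³ / (5.46×10⁻⁵ × 0.683) = 46.6 m/s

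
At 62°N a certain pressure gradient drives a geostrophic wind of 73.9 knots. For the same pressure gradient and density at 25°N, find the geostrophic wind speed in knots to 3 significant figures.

154 knots

With the same pressure gradient and density, V_g ∝ 1/f ∝ 1/sin φ.
V₂ = V₁ · sin φ₁ / sin φ₂ = 73.9 × sin 62° / sin 25°
V₂ = 73.9 × 0.8829/0.4226 = 154 knots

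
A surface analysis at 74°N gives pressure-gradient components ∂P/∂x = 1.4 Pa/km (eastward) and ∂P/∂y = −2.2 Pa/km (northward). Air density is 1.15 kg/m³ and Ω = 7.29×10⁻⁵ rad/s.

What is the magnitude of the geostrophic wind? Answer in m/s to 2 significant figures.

16 m/s

Coriolis parameter at 74°N:
f = 2Ω sin φ = 2 × 7.29×10⁻⁵ × sin 74° = 1.40×10⁻⁴ s⁻¹
Component geostrophic relations (x east, y north):
u_g = −(1/(fρ)) ∂P/∂y,  v_g = (1/(fρ)) ∂P/∂x
u_g = −(−2.2×10⁻³)/(1.40×10⁻⁴ × 1.15) = 13.6 m/s;  v_g = (1.4×10⁻³)/(1.40×10⁻⁴ × 1.15) = 8.69 m/s
|V_g| = √(u_g² + v_g²) = 16.2 m/s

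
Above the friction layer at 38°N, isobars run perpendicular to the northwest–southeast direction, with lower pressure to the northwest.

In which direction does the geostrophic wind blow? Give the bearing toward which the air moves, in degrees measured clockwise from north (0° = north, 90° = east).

The pressure-gradient force points toward the northwest (bearing 315°).
Geostrophic balance: in the Northern Hemisphere the Coriolis force deflects motion to the right, so the geostrophic wind blows 90° to the right of the pressure-gradient force (low pressure on the left).
Rotating 315° by 90° clockwise gives 045° — the wind blows toward the northeast.

045°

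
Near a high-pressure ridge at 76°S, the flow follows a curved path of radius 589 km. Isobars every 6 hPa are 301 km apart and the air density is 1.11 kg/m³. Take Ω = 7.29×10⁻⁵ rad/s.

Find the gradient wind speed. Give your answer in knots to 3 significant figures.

30.4 knots

Coriolis parameter at 76°S:
f = 2Ω sin φ = 2 × 7.29×10⁻⁵ × sin 76° = 1.41×10⁻⁴ s⁻¹
Pressure gradient: |∂P/∂n| = 600 Pa / 301000 m = 1.99×10⁻³ Pa/m
Geostrophic speed: V_g = |∂P/∂n|/(fρ) = 1.99×10⁻³/(1.41×10⁻⁴ × 1.11) = 12.7 m/s
Around a high, pressure-gradient force acts outward with centrifugal, so Coriolis balances both:
fV = (1/ρ)|∂P/∂n| + V²/R  →  V² − fR·V + fR·V_g = 0
With fR = 1.41×10⁻⁴ × 589×10³ m = 83.3 m/s:
V = [fR − √((fR)² − 4 fR V_g)]/2 = [83.3 − √(83.3² − 4×83.3×12.7)]/2 = 15.6 m/s
Supergeostrophic (V > V_g = 12.7 m/s), as expected around a high.
Converting: 15.6 m/s × 1.944 = 30.4 knots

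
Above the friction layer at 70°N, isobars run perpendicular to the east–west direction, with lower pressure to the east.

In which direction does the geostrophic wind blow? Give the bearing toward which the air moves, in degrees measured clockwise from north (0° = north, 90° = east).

180°

The pressure-gradient force points toward the east (bearing 090°).
Geostrophic balance: in the Northern Hemisphere the Coriolis force deflects motion to the right, so the geostrophic wind blows 90° to the right of the pressure-gradient force (low pressure on the left).
Rotating 090° by 90° clockwise gives 180° — the wind blows toward the south.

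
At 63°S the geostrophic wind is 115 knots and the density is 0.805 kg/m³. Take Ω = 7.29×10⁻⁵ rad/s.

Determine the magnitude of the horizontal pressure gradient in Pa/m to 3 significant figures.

Coriolis parameter at 63°S:
f = 2Ω sin φ = 2 × 7.29×10⁻⁵ × sin 63° = 1.30×10⁻⁴ s⁻¹
Wind speed in SI: 115 knots = 59.2 m/s
Geostrophic balance rearranged: |∂P/∂n| = f ρ V_g
|∂P/∂n| = 1.30×10⁻⁴ × 0.805 × 59.2 = 6.19×10⁻³ Pa/m

6.19×10⁻³ Pa/m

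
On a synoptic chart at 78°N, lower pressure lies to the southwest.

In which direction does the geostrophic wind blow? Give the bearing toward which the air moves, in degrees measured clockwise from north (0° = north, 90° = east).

The pressure-gradient force points toward the southwest (bearing 225°).
Geostrophic balance: in the Northern Hemisphere the Coriolis force deflects motion to the right, so the geostrophic wind blows 90° to the right of the pressure-gradient force (low pressure on the left).
Rotating 225° by 90° clockwise gives 315° — the wind blows toward the northwest.

315°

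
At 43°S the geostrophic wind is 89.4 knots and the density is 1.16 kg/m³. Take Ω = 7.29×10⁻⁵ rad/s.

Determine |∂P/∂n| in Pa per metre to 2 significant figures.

Coriolis parameter at 43°S:
f = 2Ω sin φ = 2 × 7.29×10⁻⁵ × sin 43° = 9.94×10⁻⁵ s⁻¹
Wind speed in SI: 89.4 knots = 46.0 m/s
Geostrophic balance rearranged: |∂P/∂n| = f ρ V_g
|∂P/∂n| = 9.94×10⁻⁵ × 1.16 × 46.0 = 5.30×10⁻³ Pa/m

5.3×10⁻³ Pa/m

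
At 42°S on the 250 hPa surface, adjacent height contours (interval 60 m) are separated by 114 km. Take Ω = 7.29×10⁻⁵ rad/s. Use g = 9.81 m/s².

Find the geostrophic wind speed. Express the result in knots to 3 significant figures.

Coriolis parameter at 42°S:
f = 2Ω sin φ = 2 × 7.29×10⁻⁵ × sin 42° = 9.76×10⁻⁵ s⁻¹
Height gradient: |∂Z/∂n| = 60 m / 114000 m = 5.26×10⁻⁴
On a pressure surface, geostrophic balance gives V_g = (g/f)|∂Z/∂n|:
V_g = 9.81 × 5.26×10⁻⁴ / 9.76×10⁻⁵ = 52.9 m/s
Converting: 52.9 m/s × 1.944 = 103 knots

103 knots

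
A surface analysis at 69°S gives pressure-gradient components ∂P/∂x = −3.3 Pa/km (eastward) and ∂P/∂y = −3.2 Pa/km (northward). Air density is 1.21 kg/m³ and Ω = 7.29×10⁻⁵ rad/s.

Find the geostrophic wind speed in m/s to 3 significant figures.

27.9 m/s

Coriolis parameter at 69°S:
f = 2Ω sin φ = 2 × 7.29×10⁻⁵ × sin 69° = 1.36×10⁻⁴ s⁻¹
In the Southern Hemisphere f is negative: f = −1.36×10⁻⁴ s⁻¹.
Component geostrophic relations (x east, y north):
u_g = −(1/(fρ)) ∂P/∂y,  v_g = (1/(fρ)) ∂P/∂x
u_g = −(−3.2×10⁻³)/(−1.36×10⁻⁴ × 1.21) = −19.4 m/s;  v_g = (−3.3×10⁻³)/(−1.36×10⁻⁴ × 1.21) = 20.0 m/s
|V_g| = √(u_g² + v_g²) = 27.9 m/s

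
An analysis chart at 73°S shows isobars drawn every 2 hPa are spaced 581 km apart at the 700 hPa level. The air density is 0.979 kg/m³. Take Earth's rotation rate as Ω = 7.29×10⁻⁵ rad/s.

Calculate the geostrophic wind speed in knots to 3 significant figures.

Coriolis parameter at 73°S:
f = 2Ω sin φ = 2 × 7.29×10⁻⁵ × sin 73° = 1.39×10⁻⁴ s⁻¹
Pressure gradient: |∂P/∂n| = 200 Pa / 581000 m = 3.44×10⁻⁴ Pa/m
Geostrophic balance (pressure-gradient force = Coriolis force):
V_g = (1/(fρ)) |∂P/∂n| = 3.44×10⁻⁴ / (1.39×10⁻⁴ × 0.979) = 2.52 m/s
Converting: 2.52 m/s × 1.944 = 4.90 knots

4.90 knots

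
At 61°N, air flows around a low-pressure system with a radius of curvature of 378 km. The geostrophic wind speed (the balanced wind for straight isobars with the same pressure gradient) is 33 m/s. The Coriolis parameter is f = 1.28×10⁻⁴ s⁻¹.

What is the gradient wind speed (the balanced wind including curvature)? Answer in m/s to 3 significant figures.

Around a low, centrifugal force acts outward with Coriolis, so pressure-gradient force balances both:
(1/ρ)|∂P/∂n| = fV + V²/R  →  V² + fR·V − fR·V_g = 0
With fR = 1.28×10⁻⁴ × 378×10³ m = 48.4 m/s:
V = [−fR + √((fR)² + 4 fR V_g)]/2 = [−48.4 + √(48.4² + 4×48.4×33)]/2 = 22.5 m/s
Subgeostrophic (V < V_g = 33 m/s), as expected around a low.

22.5 m/s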